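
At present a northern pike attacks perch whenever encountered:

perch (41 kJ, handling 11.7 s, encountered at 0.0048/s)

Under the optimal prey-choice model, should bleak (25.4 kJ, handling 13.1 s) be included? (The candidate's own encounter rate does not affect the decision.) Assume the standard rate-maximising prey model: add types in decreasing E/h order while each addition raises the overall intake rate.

Yes

Intake rate on the current diet: R = (0.0048×41) / (1 + 0.0048×11.7) = 0.1968/1.056 = 0.1863 kJ/s.
bleak: E/h = 25.4/13.1 = 1.939 kJ/s.
Since 1.939 > R, including bleak increases the long-run rate.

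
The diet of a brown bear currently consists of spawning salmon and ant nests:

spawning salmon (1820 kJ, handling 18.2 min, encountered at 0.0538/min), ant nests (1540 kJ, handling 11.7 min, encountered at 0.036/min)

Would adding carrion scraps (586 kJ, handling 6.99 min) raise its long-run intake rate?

Intake rate on the current diet: R = (0.0538×1820 + 0.036×1540) / (1 + 0.0538×18.2 + 0.036×11.7) = 153.4/2.4 = 63.89 kJ/min.
carrion scraps: E/h = 586/6.99 = 83.83 kJ/min.
Since 83.83 > R, including carrion scraps increases the long-run rate.

Yes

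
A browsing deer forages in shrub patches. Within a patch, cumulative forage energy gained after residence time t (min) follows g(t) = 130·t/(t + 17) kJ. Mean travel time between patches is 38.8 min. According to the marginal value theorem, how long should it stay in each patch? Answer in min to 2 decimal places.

25.68 min

Optimal t* satisfies g'(t*) = g(t*)/(T + t*).
g'(t) = 130·17/(t + 17)². Setting 130·17/(t+17)² = 130t/[(t+17)(38.8+t)] gives 17(38.8+t) = t(t+17), so t² = 17×38.8 = 659.6.
t* = √659.6 = 25.68 min.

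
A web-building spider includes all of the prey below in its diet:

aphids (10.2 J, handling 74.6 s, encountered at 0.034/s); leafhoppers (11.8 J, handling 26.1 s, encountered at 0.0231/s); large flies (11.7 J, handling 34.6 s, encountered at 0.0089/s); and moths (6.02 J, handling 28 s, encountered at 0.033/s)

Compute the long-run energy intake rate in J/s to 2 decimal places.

0.17 J/s

R = Σλ_iE_i / (1 + Σλ_ih_i)
Numerator: 0.034×10.2 + 0.0231×11.8 + 0.0089×11.7 + 0.033×6.02 = 0.9222
Denominator: 1 + 0.034×74.6 + 0.0231×26.1 + 0.0089×34.6 + 0.033×28 = 5.371
R = 0.9222/5.371 = 0.1717 J/s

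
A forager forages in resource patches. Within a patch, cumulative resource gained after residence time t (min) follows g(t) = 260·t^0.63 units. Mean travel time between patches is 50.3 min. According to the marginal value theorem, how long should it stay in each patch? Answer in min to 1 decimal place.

85.6 min

By the marginal value theorem, leave when the instantaneous gain rate g'(t) equals the habitat-wide average g(t)/(T + t).
g'(t) = 0.63·260·t^-0.37. Setting 0.63·260·t^-0.37 = 260·t^0.63/(50.3+t) gives 0.63(50.3+t) = t, so 0.37·t = 0.63×50.3.
t* = 0.63×50.3/0.37 = 85.65 min.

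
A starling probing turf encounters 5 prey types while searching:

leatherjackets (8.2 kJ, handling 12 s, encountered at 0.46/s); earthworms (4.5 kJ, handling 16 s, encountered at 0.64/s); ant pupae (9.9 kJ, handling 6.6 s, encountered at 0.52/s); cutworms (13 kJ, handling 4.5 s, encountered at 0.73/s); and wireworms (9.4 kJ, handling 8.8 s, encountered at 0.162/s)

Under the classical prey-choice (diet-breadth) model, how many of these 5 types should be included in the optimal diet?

Profitabilities (E/h, kJ/s): cutworms 2.89, ant pupae 1.5, wireworms 1.07, leatherjackets 0.683, earthworms 0.281. Add prey in this order while the next type's profitability exceeds the intake rate on those already taken.
Rate on top 1: 2.215. ant pupae: 1.5 < 2.215 → exclude; stop.
Optimal diet: cutworms — 1 of 5 types.

1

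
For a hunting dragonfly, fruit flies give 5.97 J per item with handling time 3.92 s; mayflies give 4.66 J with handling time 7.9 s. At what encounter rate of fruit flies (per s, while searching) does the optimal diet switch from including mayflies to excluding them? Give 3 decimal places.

0.161 per s

At the threshold, the rate on fruit flies alone equals the profitability of mayflies: λ·5.97/(1 + λ·3.92) = 4.66/7.9 = 0.5899.
Rearranging, λ(5.97 − 0.5899×3.92) = 0.5899, so λ = 0.5899/3.658 = 0.1613 per s.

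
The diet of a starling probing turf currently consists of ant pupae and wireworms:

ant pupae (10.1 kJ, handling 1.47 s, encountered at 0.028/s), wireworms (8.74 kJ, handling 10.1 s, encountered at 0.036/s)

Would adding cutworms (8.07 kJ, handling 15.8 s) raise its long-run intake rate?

Yes

Current rate: (0.028×10.1 + 0.036×8.74)/(1 + 0.028×1.47 + 0.036×10.1) = 0.4253 kJ/s.
Profitability of cutworms: 8.07/15.8 = 0.5108 kJ/s.
0.5108 > 0.4253, so adding cutworms raises the average — include it.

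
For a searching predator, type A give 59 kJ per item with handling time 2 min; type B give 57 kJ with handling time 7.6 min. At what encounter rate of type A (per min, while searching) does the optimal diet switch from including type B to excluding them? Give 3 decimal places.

0.170 per min

At the threshold, the rate on type A alone equals the profitability of type B: λ·59/(1 + λ·2) = 57/7.6 = 7.5.
Rearranging, λ(59 − 7.5×2) = 7.5, so λ = 7.5/44 = 0.1705 per min.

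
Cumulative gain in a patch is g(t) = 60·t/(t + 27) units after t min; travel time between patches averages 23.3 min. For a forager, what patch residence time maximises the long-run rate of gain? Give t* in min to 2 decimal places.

Optimal t* satisfies g'(t*) = g(t*)/(T + t*).
g'(t) = 60·27/(t + 27)². Setting 60·27/(t+27)² = 60t/[(t+27)(23.3+t)] gives 27(23.3+t) = t(t+27), so t² = 27×23.3 = 629.1.
t* = √629.1 = 25.08 min.

25.08 min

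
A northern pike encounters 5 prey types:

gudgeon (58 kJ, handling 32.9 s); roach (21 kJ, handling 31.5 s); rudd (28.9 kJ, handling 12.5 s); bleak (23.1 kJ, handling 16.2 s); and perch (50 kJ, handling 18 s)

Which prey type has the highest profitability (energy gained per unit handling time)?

In descending order of E/h:
perch: 50/18 = 2.78 kJ/s
rudd: 28.9/12.5 = 2.31 kJ/s
gudgeon: 58/32.9 = 1.76 kJ/s
bleak: 23.1/16.2 = 1.43 kJ/s
roach: 21/31.5 = 0.667 kJ/s

perch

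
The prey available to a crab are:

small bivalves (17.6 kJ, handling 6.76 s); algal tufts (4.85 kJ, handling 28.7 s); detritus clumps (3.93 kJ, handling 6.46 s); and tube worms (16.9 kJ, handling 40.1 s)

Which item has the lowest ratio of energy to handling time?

Profitability E/h (kJ/s): small bivalves = 17.6/6.76 = 2.6, algal tufts = 4.85/28.7 = 0.169, detritus clumps = 3.93/6.46 = 0.608, tube worms = 16.9/40.1 = 0.421.
Ranked: small bivalves > detritus clumps > tube worms > algal tufts.

algal tufts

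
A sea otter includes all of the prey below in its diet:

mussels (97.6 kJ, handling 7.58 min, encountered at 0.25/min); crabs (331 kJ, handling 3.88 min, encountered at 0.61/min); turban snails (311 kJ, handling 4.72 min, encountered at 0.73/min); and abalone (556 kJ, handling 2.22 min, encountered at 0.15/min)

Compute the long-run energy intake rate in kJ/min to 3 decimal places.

59.371 kJ/min

R = Σλ_iE_i / (1 + Σλ_ih_i)
Numerator: 0.25×97.6 + 0.61×331 + 0.73×311 + 0.15×556 = 536.7
Denominator: 1 + 0.25×7.58 + 0.61×3.88 + 0.73×4.72 + 0.15×2.22 = 9.04
R = 536.7/9.04 = 59.37 kJ/min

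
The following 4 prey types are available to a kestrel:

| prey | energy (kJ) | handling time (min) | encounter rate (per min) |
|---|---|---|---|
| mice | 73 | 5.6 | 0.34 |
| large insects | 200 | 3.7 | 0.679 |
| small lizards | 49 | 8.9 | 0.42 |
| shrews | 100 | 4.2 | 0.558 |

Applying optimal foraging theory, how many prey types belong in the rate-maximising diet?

Rank by E/h (kJ/min): large insects 54.1, shrews 23.8, mice 13, small lizards 5.51. Include each in turn until the next type's E/h falls below the running intake rate.
Rate on top 1: 38.66. shrews: 23.8 < 38.66 → exclude; stop.
Optimal diet: large insects — 1 of 4 types.

1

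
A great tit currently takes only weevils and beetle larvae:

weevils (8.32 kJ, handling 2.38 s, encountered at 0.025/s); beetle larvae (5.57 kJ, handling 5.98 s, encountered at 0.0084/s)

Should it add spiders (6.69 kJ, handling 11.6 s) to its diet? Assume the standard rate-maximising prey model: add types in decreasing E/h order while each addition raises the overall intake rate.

Intake rate on the current diet: R = (0.025×8.32 + 0.0084×5.57) / (1 + 0.025×2.38 + 0.0084×5.98) = 0.2548/1.11 = 0.2296 kJ/s.
spiders: E/h = 6.69/11.6 = 0.5767 kJ/s.
Since 0.5767 > R, including spiders increases the long-run rate.

Yes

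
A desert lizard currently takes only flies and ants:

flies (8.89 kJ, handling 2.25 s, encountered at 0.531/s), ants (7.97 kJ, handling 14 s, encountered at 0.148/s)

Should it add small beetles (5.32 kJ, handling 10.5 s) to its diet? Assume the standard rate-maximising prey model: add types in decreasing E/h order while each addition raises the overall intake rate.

Current rate: (0.531×8.89 + 0.148×7.97)/(1 + 0.531×2.25 + 0.148×14) = 1.383 kJ/s.
small beetles: E/h = 5.32/10.5 = 0.5067 kJ/s.
Since 0.5067 < R, time spent handling small beetles is better spent searching.

No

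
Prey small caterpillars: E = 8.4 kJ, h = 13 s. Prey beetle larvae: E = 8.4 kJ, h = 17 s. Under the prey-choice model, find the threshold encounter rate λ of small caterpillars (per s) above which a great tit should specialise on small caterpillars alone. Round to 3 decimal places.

The zero-one rule: include beetle larvae iff E₂/h₂ > λE₁/(1+λh₁). Equality gives the switch point.
λE₁h₂ = E₂ + λE₂h₁ ⇒ λ = E₂/(E₁h₂ − E₂h₁) = 8.4/(142.8 − 109.2) = 0.25 per s.

0.250 per s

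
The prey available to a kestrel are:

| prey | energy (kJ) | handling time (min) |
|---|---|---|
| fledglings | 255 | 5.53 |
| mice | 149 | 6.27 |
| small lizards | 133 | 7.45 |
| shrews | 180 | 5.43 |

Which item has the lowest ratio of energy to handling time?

In descending order of E/h:
fledglings: 255/5.53 = 46.1 kJ/min
shrews: 180/5.43 = 33.1 kJ/min
mice: 149/6.27 = 23.8 kJ/min
small lizards: 133/7.45 = 17.9 kJ/min

small lizards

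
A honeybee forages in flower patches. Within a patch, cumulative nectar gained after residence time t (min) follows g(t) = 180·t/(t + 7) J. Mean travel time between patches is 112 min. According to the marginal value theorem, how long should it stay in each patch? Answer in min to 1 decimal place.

28.0 min

Optimal t* satisfies g'(t*) = g(t*)/(T + t*).
g'(t) = 180·7/(t + 7)². Setting 180·7/(t+7)² = 180t/[(t+7)(112+t)] gives 7(112+t) = t(t+7), so t² = 7×112 = 784.
t* = √784 = 28 min.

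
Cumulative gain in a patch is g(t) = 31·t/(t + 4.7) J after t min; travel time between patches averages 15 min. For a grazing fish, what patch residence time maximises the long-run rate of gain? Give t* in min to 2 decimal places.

8.40 min

Maximise g(t)/(T+t): set derivative to zero → g'(t)(T+t) = g(t).
g'(t) = 31·4.7/(t + 4.7)². Setting 31·4.7/(t+4.7)² = 31t/[(t+4.7)(15+t)] gives 4.7(15+t) = t(t+4.7), so t² = 4.7×15 = 70.5.
t* = √70.5 = 8.396 min.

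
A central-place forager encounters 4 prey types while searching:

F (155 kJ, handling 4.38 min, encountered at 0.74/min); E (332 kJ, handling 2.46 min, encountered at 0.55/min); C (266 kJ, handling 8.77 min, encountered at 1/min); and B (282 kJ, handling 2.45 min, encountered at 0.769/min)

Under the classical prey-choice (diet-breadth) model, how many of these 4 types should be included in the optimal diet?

Profitabilities (E/h, kJ/min): E 135, B 115, F 35.4, C 30.3. Add prey in this order while the next type's profitability exceeds the intake rate on those already taken.
Rate on top 1: 77.6. B: 115 > 77.6 → include.
Rate on top 2: 94.28. F: 35.4 < 94.28 → exclude; stop.
Optimal diet: E, B — 2 of 4 types.

2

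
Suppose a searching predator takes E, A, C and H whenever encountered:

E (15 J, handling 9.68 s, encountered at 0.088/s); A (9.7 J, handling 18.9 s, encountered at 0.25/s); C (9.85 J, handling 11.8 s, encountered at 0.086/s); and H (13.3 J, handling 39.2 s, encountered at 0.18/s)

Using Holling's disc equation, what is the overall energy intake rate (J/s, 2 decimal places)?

R = (0.088×15 + 0.25×9.7 + 0.086×9.85 + 0.18×13.3) / (1 + 0.088×9.68 + 0.25×18.9 + 0.086×11.8 + 0.18×39.2) = 6.986/14.65 = 0.4769 J/s.

0.48 J/s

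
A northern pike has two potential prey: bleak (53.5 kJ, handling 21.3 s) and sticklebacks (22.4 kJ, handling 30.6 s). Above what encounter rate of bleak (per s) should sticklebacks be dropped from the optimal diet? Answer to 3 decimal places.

The zero-one rule: include sticklebacks iff E₂/h₂ > λE₁/(1+λh₁). Equality gives the switch point.
λE₁h₂ = E₂ + λE₂h₁ ⇒ λ = E₂/(E₁h₂ − E₂h₁) = 22.4/(1637 − 477.1) = 0.01931 per s.

0.019 per s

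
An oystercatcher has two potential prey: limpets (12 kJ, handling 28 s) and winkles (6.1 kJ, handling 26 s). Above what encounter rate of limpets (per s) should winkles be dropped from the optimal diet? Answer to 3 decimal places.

The zero-one rule: include winkles iff E₂/h₂ > λE₁/(1+λh₁). Equality gives the switch point.
λE₁h₂ = E₂ + λE₂h₁ ⇒ λ = E₂/(E₁h₂ − E₂h₁) = 6.1/(312 − 170.8) = 0.0432 per s.

0.043 per s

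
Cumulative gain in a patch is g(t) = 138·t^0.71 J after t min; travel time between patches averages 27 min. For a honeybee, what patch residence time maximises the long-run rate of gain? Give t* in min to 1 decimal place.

Optimal t* satisfies g'(t*) = g(t*)/(T + t*).
g'(t) = 0.71·138·t^-0.29. Setting 0.71·138·t^-0.29 = 138·t^0.71/(27+t) gives 0.71(27+t) = t, so 0.29·t = 0.71×27.
t* = 0.71×27/0.29 = 66.1 min.

66.1 min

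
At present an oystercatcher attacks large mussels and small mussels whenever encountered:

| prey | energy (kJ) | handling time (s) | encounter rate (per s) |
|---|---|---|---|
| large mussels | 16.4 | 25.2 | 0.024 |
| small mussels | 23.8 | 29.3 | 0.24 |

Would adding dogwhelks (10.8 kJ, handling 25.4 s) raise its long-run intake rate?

No

Intake rate on the current diet: R = (0.024×16.4 + 0.24×23.8) / (1 + 0.024×25.2 + 0.24×29.3) = 6.106/8.637 = 0.7069 kJ/s.
dogwhelks: E/h = 10.8/25.4 = 0.4252 kJ/s.
Since 0.4252 < R, time spent handling dogwhelks is better spent searching.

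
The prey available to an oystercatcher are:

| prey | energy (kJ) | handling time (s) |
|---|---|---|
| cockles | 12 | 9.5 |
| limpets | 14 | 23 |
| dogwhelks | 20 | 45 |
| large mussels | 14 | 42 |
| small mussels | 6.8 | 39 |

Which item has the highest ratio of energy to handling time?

In descending order of E/h:
cockles: 12/9.5 = 1.26 kJ/s
limpets: 14/23 = 0.609 kJ/s
dogwhelks: 20/45 = 0.444 kJ/s
large mussels: 14/42 = 0.333 kJ/s
small mussels: 6.8/39 = 0.174 kJ/s

cockles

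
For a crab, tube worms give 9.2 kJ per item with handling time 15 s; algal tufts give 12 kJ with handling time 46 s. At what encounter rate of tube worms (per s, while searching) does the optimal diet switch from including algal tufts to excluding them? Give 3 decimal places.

0.049 per s

The zero-one rule: include algal tufts iff E₂/h₂ > λE₁/(1+λh₁). Equality gives the switch point.
λE₁h₂ = E₂ + λE₂h₁ ⇒ λ = E₂/(E₁h₂ − E₂h₁) = 12/(423.2 − 180) = 0.04934 per s.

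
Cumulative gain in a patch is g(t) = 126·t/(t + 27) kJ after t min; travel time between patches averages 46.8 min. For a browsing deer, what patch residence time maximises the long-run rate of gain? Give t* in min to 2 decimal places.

35.55 min

Maximise g(t)/(T+t): set derivative to zero → g'(t)(T+t) = g(t).
g'(t) = 126·27/(t + 27)². Setting 126·27/(t+27)² = 126t/[(t+27)(46.8+t)] gives 27(46.8+t) = t(t+27), so t² = 27×46.8 = 1264.
t* = √1264 = 35.55 min.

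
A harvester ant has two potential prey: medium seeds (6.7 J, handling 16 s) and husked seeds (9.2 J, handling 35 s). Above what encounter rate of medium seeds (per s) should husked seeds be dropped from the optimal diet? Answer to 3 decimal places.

0.105 per s

The zero-one rule: include husked seeds iff E₂/h₂ > λE₁/(1+λh₁). Equality gives the switch point.
λE₁h₂ = E₂ + λE₂h₁ ⇒ λ = E₂/(E₁h₂ − E₂h₁) = 9.2/(234.5 − 147.2) = 0.1054 per s.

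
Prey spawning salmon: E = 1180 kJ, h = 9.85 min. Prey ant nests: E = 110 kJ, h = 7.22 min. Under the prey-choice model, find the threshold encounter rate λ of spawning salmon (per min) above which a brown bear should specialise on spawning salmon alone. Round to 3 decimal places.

0.015 per min

Drop ant nests once their profitability E₂/h₂ falls below the rate achievable on spawning salmon alone: E₂/h₂ = λE₁/(1 + λh₁).
Solve for λ: λE₁h₂ = E₂(1 + λh₁) → λ(E₁h₂ − E₂h₁) = E₂ → λ = E₂/(E₁h₂ − E₂h₁).
λ = 110/(1180×7.22 − 110×9.85) = 110/7436 = 0.01479 per min.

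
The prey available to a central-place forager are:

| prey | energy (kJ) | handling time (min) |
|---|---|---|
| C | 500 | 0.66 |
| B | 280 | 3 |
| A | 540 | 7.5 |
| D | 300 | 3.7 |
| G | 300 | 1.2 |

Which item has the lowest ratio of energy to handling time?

A

Profitability E/h (kJ/min): C = 500/0.66 = 758, B = 280/3 = 93.3, A = 540/7.5 = 72, D = 300/3.7 = 81.1, G = 300/1.2 = 250.
Ranked: C > G > B > D > A.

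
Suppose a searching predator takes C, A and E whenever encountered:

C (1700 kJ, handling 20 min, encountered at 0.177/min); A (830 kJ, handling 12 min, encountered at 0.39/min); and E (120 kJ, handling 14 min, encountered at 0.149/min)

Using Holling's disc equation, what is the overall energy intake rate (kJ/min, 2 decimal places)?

Energy encountered per unit search time: 0.177×1700 + 0.39×830 + 0.149×120 = 642.5 kJ/min.
Handling time per unit search time: 0.177×20 + 0.39×12 + 0.149×14 = 10.31.
Rate = 642.5/(1 + 10.31) = 56.83 kJ/min.

56.83 kJ/min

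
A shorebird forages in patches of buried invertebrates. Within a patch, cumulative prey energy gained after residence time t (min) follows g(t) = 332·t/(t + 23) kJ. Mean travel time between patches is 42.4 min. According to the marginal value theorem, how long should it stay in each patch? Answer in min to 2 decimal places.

31.23 min

By the marginal value theorem, leave when the instantaneous gain rate g'(t) equals the habitat-wide average g(t)/(T + t).
g'(t) = 332·23/(t + 23)². Setting 332·23/(t+23)² = 332t/[(t+23)(42.4+t)] gives 23(42.4+t) = t(t+23), so t² = 23×42.4 = 975.2.
t* = √975.2 = 31.23 min.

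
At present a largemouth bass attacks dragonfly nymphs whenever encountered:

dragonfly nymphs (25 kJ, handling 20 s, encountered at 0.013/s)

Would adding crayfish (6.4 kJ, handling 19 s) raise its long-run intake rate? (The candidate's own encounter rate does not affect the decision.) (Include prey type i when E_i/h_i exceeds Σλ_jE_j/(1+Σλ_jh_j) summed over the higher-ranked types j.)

Yes

Current rate: (0.013×25)/(1 + 0.013×20) = 0.2579 kJ/s.
Profitability of crayfish: 6.4/19 = 0.3368 kJ/s.
0.3368 > 0.2579, so adding crayfish raises the average — include it.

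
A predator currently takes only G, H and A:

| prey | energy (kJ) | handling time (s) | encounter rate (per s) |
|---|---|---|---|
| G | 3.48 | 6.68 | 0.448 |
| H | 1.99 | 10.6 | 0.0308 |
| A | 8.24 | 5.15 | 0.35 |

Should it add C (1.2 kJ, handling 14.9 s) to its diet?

Intake rate on the current diet: R = (0.448×3.48 + 0.0308×1.99 + 0.35×8.24) / (1 + 0.448×6.68 + 0.0308×10.6 + 0.35×5.15) = 4.504/6.122 = 0.7358 kJ/s.
Profitability of C: 1.2/14.9 = 0.08054 kJ/s.
0.08054 < 0.7358, so adding C would lower the average — exclude it.

No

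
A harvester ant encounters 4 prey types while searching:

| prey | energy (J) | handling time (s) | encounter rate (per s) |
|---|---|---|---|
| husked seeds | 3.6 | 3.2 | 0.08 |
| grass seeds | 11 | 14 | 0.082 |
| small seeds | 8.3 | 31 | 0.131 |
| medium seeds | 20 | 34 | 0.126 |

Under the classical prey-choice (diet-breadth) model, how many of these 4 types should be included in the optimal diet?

3

Profitabilities (E/h, J/s): husked seeds 1.12, grass seeds 0.786, medium seeds 0.588, small seeds 0.268. Add prey in this order while the next type's profitability exceeds the intake rate on those already taken.
Rate on top 1: 0.2293. grass seeds: 0.786 > 0.2293 → include.
Rate on top 2: 0.495. medium seeds: 0.588 > 0.495 → include.
Rate on top 3: 0.5547. small seeds: 0.268 < 0.5547 → exclude; stop.
Optimal diet: husked seeds, grass seeds, medium seeds — 3 of 4 types.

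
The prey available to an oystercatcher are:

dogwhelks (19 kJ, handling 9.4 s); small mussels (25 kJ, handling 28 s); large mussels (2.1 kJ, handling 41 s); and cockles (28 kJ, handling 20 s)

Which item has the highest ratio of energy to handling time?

dogwhelks

Profitability E/h (kJ/s): dogwhelks = 19/9.4 = 2.02, small mussels = 25/28 = 0.893, large mussels = 2.1/41 = 0.0512, cockles = 28/20 = 1.4.
Ranked: dogwhelks > cockles > small mussels > large mussels.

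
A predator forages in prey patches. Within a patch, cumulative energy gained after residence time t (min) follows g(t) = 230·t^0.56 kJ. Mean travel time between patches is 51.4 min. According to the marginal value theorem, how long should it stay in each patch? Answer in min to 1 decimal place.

65.4 min

Maximise g(t)/(T+t): set derivative to zero → g'(t)(T+t) = g(t).
g'(t) = 0.56·230·t^-0.44. Setting 0.56·230·t^-0.44 = 230·t^0.56/(51.4+t) gives 0.56(51.4+t) = t, so 0.44·t = 0.56×51.4.
t* = 0.56×51.4/0.44 = 65.42 min.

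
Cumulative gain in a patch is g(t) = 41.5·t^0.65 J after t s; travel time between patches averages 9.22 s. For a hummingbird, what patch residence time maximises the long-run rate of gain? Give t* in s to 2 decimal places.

17.12 s

Maximise g(t)/(T+t): set derivative to zero → g'(t)(T+t) = g(t).
g'(t) = 0.65·41.5·t^-0.35. Setting 0.65·41.5·t^-0.35 = 41.5·t^0.65/(9.22+t) gives 0.65(9.22+t) = t, so 0.35·t = 0.65×9.22.
t* = 0.65×9.22/0.35 = 17.12 s.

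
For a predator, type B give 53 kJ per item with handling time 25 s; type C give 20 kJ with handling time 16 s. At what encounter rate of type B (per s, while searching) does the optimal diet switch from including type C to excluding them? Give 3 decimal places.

The zero-one rule: include type C iff E₂/h₂ > λE₁/(1+λh₁). Equality gives the switch point.
λE₁h₂ = E₂ + λE₂h₁ ⇒ λ = E₂/(E₁h₂ − E₂h₁) = 20/(848 − 500) = 0.05747 per s.

0.057 per s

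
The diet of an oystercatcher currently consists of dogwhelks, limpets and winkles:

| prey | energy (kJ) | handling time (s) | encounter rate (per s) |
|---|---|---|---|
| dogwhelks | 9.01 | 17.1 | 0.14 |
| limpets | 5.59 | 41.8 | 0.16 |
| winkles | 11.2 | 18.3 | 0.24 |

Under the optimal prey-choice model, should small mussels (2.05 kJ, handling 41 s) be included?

No

Current rate: (0.14×9.01 + 0.16×5.59 + 0.24×11.2)/(1 + 0.14×17.1 + 0.16×41.8 + 0.24×18.3) = 0.3347 kJ/s.
Profitability of small mussels: 2.05/41 = 0.05 kJ/s.
Since 0.05 < R, time spent handling small mussels is better spent searching.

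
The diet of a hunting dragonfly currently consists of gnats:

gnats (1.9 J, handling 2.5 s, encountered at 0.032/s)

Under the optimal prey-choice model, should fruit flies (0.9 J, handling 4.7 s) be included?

Yes

On gnats alone, R = ΣλE/(1+Σλh) = 0.0608/1.08 = 0.0563 J/s.
Profitability of fruit flies: 0.9/4.7 = 0.1915 J/s.
Since 0.1915 > R, including fruit flies increases the long-run rate.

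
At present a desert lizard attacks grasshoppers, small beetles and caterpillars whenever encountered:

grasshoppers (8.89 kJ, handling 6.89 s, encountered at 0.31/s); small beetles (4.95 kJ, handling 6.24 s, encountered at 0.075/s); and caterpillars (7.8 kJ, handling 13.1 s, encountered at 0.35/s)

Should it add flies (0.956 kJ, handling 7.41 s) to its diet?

No

On grasshoppers, small beetles and caterpillars alone, R = ΣλE/(1+Σλh) = 5.857/8.189 = 0.7153 kJ/s.
Profitability of flies: 0.956/7.41 = 0.129 kJ/s.
0.129 < 0.7153, so adding flies would lower the average — exclude it.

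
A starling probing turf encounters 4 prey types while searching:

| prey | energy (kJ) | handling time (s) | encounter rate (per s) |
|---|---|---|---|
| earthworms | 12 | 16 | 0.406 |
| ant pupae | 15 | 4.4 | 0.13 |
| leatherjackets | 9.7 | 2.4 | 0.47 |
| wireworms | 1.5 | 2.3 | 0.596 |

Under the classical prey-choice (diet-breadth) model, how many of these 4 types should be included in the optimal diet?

E/h in descending order: leatherjackets 4.04, ant pupae 3.41, earthworms 0.75, wireworms 0.652 kJ/s. The optimal diet is the largest prefix of this list for which every included type satisfies E_i/h_i > R on the types above it.
Rate on top 1: 2.142. ant pupae: 3.41 > 2.142 → include.
Rate on top 2: 2.411. earthworms: 0.75 < 2.411 → exclude; stop.
Optimal diet: leatherjackets, ant pupae — 2 of 4 types.

2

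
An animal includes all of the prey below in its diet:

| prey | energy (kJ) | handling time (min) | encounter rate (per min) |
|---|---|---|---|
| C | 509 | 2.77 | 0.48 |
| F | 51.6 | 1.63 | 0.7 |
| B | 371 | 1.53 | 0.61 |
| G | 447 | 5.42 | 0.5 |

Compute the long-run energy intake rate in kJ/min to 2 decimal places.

102.65 kJ/min

R = Σλ_iE_i / (1 + Σλ_ih_i)
Numerator: 0.48×509 + 0.7×51.6 + 0.61×371 + 0.5×447 = 730.2
Denominator: 1 + 0.48×2.77 + 0.7×1.63 + 0.61×1.53 + 0.5×5.42 = 7.114
R = 730.2/7.114 = 102.7 kJ/min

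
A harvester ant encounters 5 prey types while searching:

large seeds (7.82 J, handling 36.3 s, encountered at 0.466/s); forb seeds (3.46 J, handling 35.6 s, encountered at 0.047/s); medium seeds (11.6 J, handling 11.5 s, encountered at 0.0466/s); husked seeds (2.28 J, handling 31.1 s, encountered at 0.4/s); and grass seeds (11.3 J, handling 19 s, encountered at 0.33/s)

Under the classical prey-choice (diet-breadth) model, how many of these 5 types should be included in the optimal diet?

Profitabilities (E/h, J/s): medium seeds 1.01, grass seeds 0.595, large seeds 0.215, forb seeds 0.0972, husked seeds 0.0733. Add prey in this order while the next type's profitability exceeds the intake rate on those already taken.
Rate on top 1: 0.3519. grass seeds: 0.595 > 0.3519 → include.
Rate on top 2: 0.547. large seeds: 0.215 < 0.547 → exclude; stop.
Optimal diet: medium seeds, grass seeds — 2 of 5 types.

2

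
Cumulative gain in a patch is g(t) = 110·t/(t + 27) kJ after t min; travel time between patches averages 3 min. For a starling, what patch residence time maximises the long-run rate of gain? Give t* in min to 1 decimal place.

Maximise g(t)/(T+t): set derivative to zero → g'(t)(T+t) = g(t).
g'(t) = 110·27/(t + 27)². Setting 110·27/(t+27)² = 110t/[(t+27)(3+t)] gives 27(3+t) = t(t+27), so t² = 27×3 = 81.
t* = √81 = 9 min.

9.0 min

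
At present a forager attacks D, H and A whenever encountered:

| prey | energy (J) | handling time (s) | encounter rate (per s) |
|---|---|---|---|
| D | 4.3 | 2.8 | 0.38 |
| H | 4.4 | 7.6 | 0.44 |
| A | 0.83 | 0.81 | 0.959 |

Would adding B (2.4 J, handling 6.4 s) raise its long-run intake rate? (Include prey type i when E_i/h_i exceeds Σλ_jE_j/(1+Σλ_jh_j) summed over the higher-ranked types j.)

No

On D, H and A alone, R = ΣλE/(1+Σλh) = 4.366/6.185 = 0.7059 J/s.
Profitability of B: 2.4/6.4 = 0.375 J/s.
Since 0.375 < R, time spent handling B is better spent searching.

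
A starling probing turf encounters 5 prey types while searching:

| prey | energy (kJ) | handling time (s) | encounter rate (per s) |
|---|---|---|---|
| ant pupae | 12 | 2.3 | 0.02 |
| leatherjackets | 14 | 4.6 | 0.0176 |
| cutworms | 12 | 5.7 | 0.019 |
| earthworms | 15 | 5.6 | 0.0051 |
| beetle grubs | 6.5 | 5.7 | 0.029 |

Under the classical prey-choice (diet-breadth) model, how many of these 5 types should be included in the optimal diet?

Rank by E/h (kJ/s): ant pupae 5.22, leatherjackets 3.04, earthworms 2.68, cutworms 2.11, beetle grubs 1.14. Include each in turn until the next type's E/h falls below the running intake rate.
Rate on top 1: 0.2294. leatherjackets: 3.04 > 0.2294 → include.
Rate on top 2: 0.4316. earthworms: 2.68 > 0.4316 → include.
Rate on top 3: 0.4871. cutworms: 2.11 > 0.4871 → include.
Rate on top 4: 0.6258. beetle grubs: 1.14 > 0.6258 → include.
Optimal diet: ant pupae, leatherjackets, earthworms, cutworms, beetle grubs — 5 of 5 types.

5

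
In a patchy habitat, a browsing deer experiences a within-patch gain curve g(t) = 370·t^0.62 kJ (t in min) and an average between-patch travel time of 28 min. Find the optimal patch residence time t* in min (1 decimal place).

45.7 min

By the marginal value theorem, leave when the instantaneous gain rate g'(t) equals the habitat-wide average g(t)/(T + t).
g'(t) = 0.62·370·t^-0.38. Setting 0.62·370·t^-0.38 = 370·t^0.62/(28+t) gives 0.62(28+t) = t, so 0.38·t = 0.62×28.
t* = 0.62×28/0.38 = 45.68 min.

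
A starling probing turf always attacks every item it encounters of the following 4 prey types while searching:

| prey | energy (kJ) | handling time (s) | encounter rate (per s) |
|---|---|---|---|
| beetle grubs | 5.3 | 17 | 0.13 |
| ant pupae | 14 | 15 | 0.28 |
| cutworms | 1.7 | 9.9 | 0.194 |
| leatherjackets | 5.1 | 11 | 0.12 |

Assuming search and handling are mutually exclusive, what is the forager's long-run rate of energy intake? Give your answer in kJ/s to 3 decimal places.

0.521 kJ/s

R = Σλ_iE_i / (1 + Σλ_ih_i)
Numerator: 0.13×5.3 + 0.28×14 + 0.194×1.7 + 0.12×5.1 = 5.551
Denominator: 1 + 0.13×17 + 0.28×15 + 0.194×9.9 + 0.12×11 = 10.65
R = 5.551/10.65 = 0.5212 kJ/s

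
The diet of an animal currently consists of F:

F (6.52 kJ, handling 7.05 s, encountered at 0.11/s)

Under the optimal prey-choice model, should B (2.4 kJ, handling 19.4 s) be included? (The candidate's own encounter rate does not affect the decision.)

No

Intake rate on the current diet: R = (0.11×6.52) / (1 + 0.11×7.05) = 0.7172/1.776 = 0.4039 kJ/s.
Profitability of B: 2.4/19.4 = 0.1237 kJ/s.
0.1237 < 0.4039, so adding B would lower the average — exclude it.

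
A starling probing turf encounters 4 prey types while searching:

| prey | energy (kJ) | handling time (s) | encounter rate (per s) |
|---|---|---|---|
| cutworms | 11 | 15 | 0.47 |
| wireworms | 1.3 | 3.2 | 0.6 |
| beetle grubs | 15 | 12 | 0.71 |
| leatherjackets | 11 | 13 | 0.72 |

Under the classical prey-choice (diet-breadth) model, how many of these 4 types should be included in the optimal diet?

E/h in descending order: beetle grubs 1.25, leatherjackets 0.846, cutworms 0.733, wireworms 0.406 kJ/s. The optimal diet is the largest prefix of this list for which every included type satisfies E_i/h_i > R on the types above it.
Rate on top 1: 1.119. leatherjackets: 0.846 < 1.119 → exclude; stop.
Optimal diet: beetle grubs — 1 of 4 types.

1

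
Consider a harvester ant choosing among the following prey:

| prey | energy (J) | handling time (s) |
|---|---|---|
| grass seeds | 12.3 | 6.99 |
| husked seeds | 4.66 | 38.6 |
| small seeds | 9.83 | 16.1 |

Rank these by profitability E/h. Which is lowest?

In descending order of E/h:
grass seeds: 12.3/6.99 = 1.76 J/s
small seeds: 9.83/16.1 = 0.611 J/s
husked seeds: 4.66/38.6 = 0.121 J/s

husked seeds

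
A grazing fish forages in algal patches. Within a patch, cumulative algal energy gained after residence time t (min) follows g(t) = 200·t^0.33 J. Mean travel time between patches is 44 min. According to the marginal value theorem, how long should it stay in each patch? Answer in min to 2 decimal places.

21.67 min

By the marginal value theorem, leave when the instantaneous gain rate g'(t) equals the habitat-wide average g(t)/(T + t).
g'(t) = 0.33·200·t^-0.67. Setting 0.33·200·t^-0.67 = 200·t^0.33/(44+t) gives 0.33(44+t) = t, so 0.67·t = 0.33×44.
t* = 0.33×44/0.67 = 21.67 min.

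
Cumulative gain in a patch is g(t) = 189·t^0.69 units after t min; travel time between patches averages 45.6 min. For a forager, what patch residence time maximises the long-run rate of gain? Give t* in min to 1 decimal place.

101.5 min

Maximise g(t)/(T+t): set derivative to zero → g'(t)(T+t) = g(t).
g'(t) = 0.69·189·t^-0.31. Setting 0.69·189·t^-0.31 = 189·t^0.69/(45.6+t) gives 0.69(45.6+t) = t, so 0.31·t = 0.69×45.6.
t* = 0.69×45.6/0.31 = 101.5 min.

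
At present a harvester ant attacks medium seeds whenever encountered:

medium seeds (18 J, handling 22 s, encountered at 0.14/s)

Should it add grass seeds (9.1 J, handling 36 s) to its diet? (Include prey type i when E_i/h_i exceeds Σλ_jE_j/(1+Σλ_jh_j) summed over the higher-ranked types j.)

No

On medium seeds alone, R = ΣλE/(1+Σλh) = 2.52/4.08 = 0.6176 J/s.
Profitability of grass seeds: 9.1/36 = 0.2528 J/s.
0.2528 < 0.6176, so adding grass seeds would lower the average — exclude it.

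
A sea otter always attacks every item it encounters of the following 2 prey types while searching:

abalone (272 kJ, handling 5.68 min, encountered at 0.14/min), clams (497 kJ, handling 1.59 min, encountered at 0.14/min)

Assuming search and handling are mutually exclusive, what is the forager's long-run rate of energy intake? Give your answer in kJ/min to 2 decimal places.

53.36 kJ/min

Energy encountered per unit search time: 0.14×272 + 0.14×497 = 107.7 kJ/min.
Handling time per unit search time: 0.14×5.68 + 0.14×1.59 = 1.018.
Rate = 107.7/(1 + 1.018) = 53.36 kJ/min.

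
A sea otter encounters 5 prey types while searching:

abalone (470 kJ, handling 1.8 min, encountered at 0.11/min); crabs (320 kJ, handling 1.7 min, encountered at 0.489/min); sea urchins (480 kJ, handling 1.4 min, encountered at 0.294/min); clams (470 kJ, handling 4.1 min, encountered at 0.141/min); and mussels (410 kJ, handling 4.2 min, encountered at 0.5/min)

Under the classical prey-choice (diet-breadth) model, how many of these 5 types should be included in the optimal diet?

E/h in descending order: sea urchins 343, abalone 261, crabs 188, clams 115, mussels 97.6 kJ/min. The optimal diet is the largest prefix of this list for which every included type satisfies E_i/h_i > R on the types above it.
Rate on top 1: 99.97. abalone: 261 > 99.97 → include.
Rate on top 2: 119.8. crabs: 188 > 119.8 → include.
Rate on top 3: 143.1. clams: 115 < 143.1 → exclude; stop.
Optimal diet: sea urchins, abalone, crabs — 3 of 5 types.

3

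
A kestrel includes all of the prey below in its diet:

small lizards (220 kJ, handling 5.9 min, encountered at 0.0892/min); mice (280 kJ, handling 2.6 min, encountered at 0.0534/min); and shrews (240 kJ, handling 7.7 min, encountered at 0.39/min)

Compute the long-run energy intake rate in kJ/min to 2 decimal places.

27.46 kJ/min

Energy encountered per unit search time: 0.0892×220 + 0.0534×280 + 0.39×240 = 128.2 kJ/min.
Handling time per unit search time: 0.0892×5.9 + 0.0534×2.6 + 0.39×7.7 = 3.668.
Rate = 128.2/(1 + 3.668) = 27.46 kJ/min.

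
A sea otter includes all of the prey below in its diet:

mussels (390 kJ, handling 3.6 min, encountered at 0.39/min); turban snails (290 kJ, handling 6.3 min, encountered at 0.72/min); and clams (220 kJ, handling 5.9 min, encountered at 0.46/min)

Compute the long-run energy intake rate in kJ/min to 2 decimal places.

47.87 kJ/min

R = Σλ_iE_i / (1 + Σλ_ih_i)
Numerator: 0.39×390 + 0.72×290 + 0.46×220 = 462.1
Denominator: 1 + 0.39×3.6 + 0.72×6.3 + 0.46×5.9 = 9.654
R = 462.1/9.654 = 47.87 kJ/min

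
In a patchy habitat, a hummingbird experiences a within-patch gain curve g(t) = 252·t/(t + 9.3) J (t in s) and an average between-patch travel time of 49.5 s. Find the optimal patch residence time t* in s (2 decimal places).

By the marginal value theorem, leave when the instantaneous gain rate g'(t) equals the habitat-wide average g(t)/(T + t).
g'(t) = 252·9.3/(t + 9.3)². Setting 252·9.3/(t+9.3)² = 252t/[(t+9.3)(49.5+t)] gives 9.3(49.5+t) = t(t+9.3), so t² = 9.3×49.5 = 460.4.
t* = √460.4 = 21.46 s.

21.46 s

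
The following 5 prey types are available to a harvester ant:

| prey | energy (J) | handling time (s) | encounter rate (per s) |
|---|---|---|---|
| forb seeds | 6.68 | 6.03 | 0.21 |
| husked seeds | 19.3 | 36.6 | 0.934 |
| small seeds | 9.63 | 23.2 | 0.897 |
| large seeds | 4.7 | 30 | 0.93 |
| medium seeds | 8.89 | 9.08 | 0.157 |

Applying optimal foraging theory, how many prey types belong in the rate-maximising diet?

E/h in descending order: forb seeds 1.11, medium seeds 0.979, husked seeds 0.527, small seeds 0.415, large seeds 0.157 J/s. The optimal diet is the largest prefix of this list for which every included type satisfies E_i/h_i > R on the types above it.
Rate on top 1: 0.619. medium seeds: 0.979 > 0.619 → include.
Rate on top 2: 0.758. husked seeds: 0.527 < 0.758 → exclude; stop.
Optimal diet: forb seeds, medium seeds — 2 of 5 types.

2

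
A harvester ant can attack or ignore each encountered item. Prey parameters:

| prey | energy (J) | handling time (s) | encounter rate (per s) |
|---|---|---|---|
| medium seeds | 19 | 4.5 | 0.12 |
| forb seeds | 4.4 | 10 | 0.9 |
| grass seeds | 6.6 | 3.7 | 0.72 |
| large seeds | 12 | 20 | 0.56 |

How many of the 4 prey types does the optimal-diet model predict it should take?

Profitabilities (E/h, J/s): medium seeds 4.22, grass seeds 1.78, large seeds 0.6, forb seeds 0.44. Add prey in this order while the next type's profitability exceeds the intake rate on those already taken.
Rate on top 1: 1.481. grass seeds: 1.78 > 1.481 → include.
Rate on top 2: 1.673. large seeds: 0.6 < 1.673 → exclude; stop.
Optimal diet: medium seeds, grass seeds — 2 of 4 types.

2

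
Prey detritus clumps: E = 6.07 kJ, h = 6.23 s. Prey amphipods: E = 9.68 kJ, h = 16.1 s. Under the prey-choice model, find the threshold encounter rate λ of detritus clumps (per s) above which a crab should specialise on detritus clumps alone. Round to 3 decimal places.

0.259 per s

At the threshold, the rate on detritus clumps alone equals the profitability of amphipods: λ·6.07/(1 + λ·6.23) = 9.68/16.1 = 0.6012.
Rearranging, λ(6.07 − 0.6012×6.23) = 0.6012, so λ = 0.6012/2.324 = 0.2587 per s.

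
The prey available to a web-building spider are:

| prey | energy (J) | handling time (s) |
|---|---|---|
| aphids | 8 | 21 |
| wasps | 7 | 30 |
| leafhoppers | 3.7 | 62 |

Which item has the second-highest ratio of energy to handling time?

wasps

In descending order of E/h:
aphids: 8/21 = 0.381 J/s
wasps: 7/30 = 0.233 J/s
leafhoppers: 3.7/62 = 0.0597 J/s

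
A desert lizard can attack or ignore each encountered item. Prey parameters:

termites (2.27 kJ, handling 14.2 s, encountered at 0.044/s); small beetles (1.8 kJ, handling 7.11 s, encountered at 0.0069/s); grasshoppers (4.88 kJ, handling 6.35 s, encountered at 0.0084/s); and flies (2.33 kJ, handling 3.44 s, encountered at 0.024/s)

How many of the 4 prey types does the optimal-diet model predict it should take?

Rank by E/h (kJ/s): grasshoppers 0.769, flies 0.677, small beetles 0.253, termites 0.16. Include each in turn until the next type's E/h falls below the running intake rate.
Rate on top 1: 0.03892. flies: 0.677 > 0.03892 → include.
Rate on top 2: 0.08532. small beetles: 0.253 > 0.08532 → include.
Rate on top 3: 0.09227. termites: 0.16 > 0.09227 → include.
Optimal diet: grasshoppers, flies, small beetles, termites — 4 of 4 types.

4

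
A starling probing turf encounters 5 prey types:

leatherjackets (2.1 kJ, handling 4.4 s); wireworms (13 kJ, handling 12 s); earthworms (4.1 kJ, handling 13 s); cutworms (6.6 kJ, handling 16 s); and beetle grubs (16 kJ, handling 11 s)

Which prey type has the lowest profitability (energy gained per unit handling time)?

earthworms

Profitability E/h (kJ/s): leatherjackets = 2.1/4.4 = 0.477, wireworms = 13/12 = 1.08, earthworms = 4.1/13 = 0.315, cutworms = 6.6/16 = 0.412, beetle grubs = 16/11 = 1.45.
Ranked: beetle grubs > wireworms > leatherjackets > cutworms > earthworms.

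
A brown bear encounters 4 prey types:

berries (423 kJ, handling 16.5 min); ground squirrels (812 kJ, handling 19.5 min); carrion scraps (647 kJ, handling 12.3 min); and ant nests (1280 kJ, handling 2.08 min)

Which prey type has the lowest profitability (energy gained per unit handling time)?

In descending order of E/h:
ant nests: 1280/2.08 = 615 kJ/min
carrion scraps: 647/12.3 = 52.6 kJ/min
ground squirrels: 812/19.5 = 41.6 kJ/min
berries: 423/16.5 = 25.6 kJ/min

berries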